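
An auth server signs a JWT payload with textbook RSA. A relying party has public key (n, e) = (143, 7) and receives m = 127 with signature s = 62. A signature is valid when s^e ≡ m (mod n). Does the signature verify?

s^2 ≡ 62^2 = 3844 ≡ 126
s^4 ≡ 126^2 = 15876 ≡ 3
7 = 4 + 2 + 1, so s^7 ≡ 3·126·62 ≡ 127 (mod 143)
Since 127 equals the digest 127, verification succeeds.

verifies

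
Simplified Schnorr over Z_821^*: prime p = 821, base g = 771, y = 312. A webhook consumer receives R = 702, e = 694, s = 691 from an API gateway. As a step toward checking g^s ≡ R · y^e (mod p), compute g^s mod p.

687

771^2 = 594441 ≡ 37
771^4 ≡ 37^2 = 1369 ≡ 548
771^8 ≡ 548^2 = 300304 ≡ 639
771^16 ≡ 639^2 = 408321 ≡ 284
771^32 ≡ 284^2 = 80656 ≡ 198
771^64 ≡ 198^2 = 39204 ≡ 617
771^128 ≡ 617^2 = 380689 ≡ 566
771^256 ≡ 566^2 = 320356 ≡ 166
771^512 ≡ 166^2 = 27556 ≡ 463
691 = 512 + 128 + 32 + 16 + 2 + 1, so 771^691 ≡ 463·566·198·284·37·771 ≡ 687 (mod 821)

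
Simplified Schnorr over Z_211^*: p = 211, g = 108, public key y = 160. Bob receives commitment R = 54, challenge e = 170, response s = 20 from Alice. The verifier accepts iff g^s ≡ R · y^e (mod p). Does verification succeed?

fails

g^s mod p:
Squares mod 211: 108^1≡108, 108^2≡59, 108^4≡105, 108^8≡53, 108^16≡66
20 = 16 + 4, so 108^20 ≡ 66·105 ≡ 178 (mod 211)
R · y^e mod p:
Squares mod 211: 160^1≡160, 160^2≡69, 160^4≡119, 160^8≡24, 160^16≡154, 160^32≡84, 160^64≡93, 160^128≡209
170 = 128 + 32 + 8 + 2, so 160^170 ≡ 209·84·24·69 ≡ 101 (mod 211)
54·101 = 5454 ≡ 179 (mod 211)
178 ≠ 179; the check fails.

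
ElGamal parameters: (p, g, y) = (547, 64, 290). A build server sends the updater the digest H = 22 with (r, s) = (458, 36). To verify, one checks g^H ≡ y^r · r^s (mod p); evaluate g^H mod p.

64^22 mod 547 = 165

165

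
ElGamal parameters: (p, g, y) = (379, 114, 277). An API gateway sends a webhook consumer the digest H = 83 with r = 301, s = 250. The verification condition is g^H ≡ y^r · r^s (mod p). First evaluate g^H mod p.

364

114^83 mod 379 = 364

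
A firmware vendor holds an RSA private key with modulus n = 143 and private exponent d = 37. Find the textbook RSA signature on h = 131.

h^2 ≡ 131^2 = 17161 ≡ 1
h^4 ≡ 1^2 = 1
h^8 ≡ 1^2 = 1
h^16 ≡ 1^2 = 1
h^32 ≡ 1^2 = 1
37 = 32 + 4 + 1, so h^37 ≡ 1·1·131 ≡ 131 (mod 143)

131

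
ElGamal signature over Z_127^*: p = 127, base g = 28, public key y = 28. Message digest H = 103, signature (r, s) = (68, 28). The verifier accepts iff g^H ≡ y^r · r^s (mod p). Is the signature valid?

invalid

Left side g^H mod p:
28^103 mod 127 = 24
Right side y^r · r^s mod p:
28^68 mod 127 = 37
68^28 mod 127 = 68
37·68 = 2516 ≡ 103 (mod 127)
24 ≠ 103, so verification fails.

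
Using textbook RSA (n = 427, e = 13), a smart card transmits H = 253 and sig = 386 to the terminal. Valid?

yes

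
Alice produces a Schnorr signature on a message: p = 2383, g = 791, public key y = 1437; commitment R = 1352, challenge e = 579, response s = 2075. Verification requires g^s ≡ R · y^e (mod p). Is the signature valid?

g^s mod p:
Squares mod 2383: 791^1≡791, 791^2≡1335, 791^4≡2124, 791^8≡357, 791^16≡1150, 791^32≡2318, 791^64≡1842, 791^128≡1955, 791^256≡2076, 791^512≡1312, 791^1024≡818, 791^2048≡1884
2075 = 2048 + 16 + 8 + 2 + 1, so 791^2075 ≡ 1884·1150·357·1335·791 ≡ 401 (mod 2383)
R · y^e mod p:
Squares mod 2383: 1437^1≡1437, 1437^2≡1291, 1437^4≡964, 1437^8≡2309, 1437^16≡710, 1437^32≡1287, 1437^64≡184, 1437^128≡494, 1437^256≡970, 1437^512≡1998
579 = 512 + 64 + 2 + 1, so 1437^579 ≡ 1998·184·1291·1437 ≡ 975 (mod 2383)
1352·975 = 1318200 ≡ 401 (mod 2383)
401 ≡ 401 (mod 2383); signature holds.

valid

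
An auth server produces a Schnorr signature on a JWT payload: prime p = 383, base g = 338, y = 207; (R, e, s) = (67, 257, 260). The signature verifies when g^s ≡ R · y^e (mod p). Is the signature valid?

g^s mod p:
338^2 = 114244 ≡ 110
338^4 ≡ 110^2 = 12100 ≡ 227
338^8 ≡ 227^2 = 51529 ≡ 207
338^16 ≡ 207^2 = 42849 ≡ 336
338^32 ≡ 336^2 = 112896 ≡ 294
338^64 ≡ 294^2 = 86436 ≡ 261
338^128 ≡ 261^2 = 68121 ≡ 330
338^256 ≡ 330^2 = 108900 ≡ 128
260 = 256 + 4, so 338^260 ≡ 128·227 ≡ 331 (mod 383)
R · y^e mod p:
207^2 = 42849 ≡ 336
207^4 ≡ 336^2 = 112896 ≡ 294
207^8 ≡ 294^2 = 86436 ≡ 261
207^16 ≡ 261^2 = 68121 ≡ 330
207^32 ≡ 330^2 = 108900 ≡ 128
207^64 ≡ 128^2 = 16384 ≡ 298
207^128 ≡ 298^2 = 88804 ≡ 331
207^256 ≡ 331^2 = 109561 ≡ 23
257 = 256 + 1, so 207^257 ≡ 23·207 ≡ 165 (mod 383)
67·165 = 11055 ≡ 331 (mod 383)
331 ≡ 331 (mod 383); signature holds.

valid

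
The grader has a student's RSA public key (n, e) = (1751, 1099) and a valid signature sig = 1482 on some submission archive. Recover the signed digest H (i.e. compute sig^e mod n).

Squares mod 1751: sig^1≡1482, sig^2≡570, sig^4≡965, sig^8≡1444, sig^16≡1446, sig^32≡222, sig^64≡256, sig^128≡749, sig^256≡681, sig^512≡1497, sig^1024≡1480
1099 = 1024 + 64 + 8 + 2 + 1, so sig^1099 ≡ 1480·256·1444·570·1482 ≡ 211 (mod 1751)

211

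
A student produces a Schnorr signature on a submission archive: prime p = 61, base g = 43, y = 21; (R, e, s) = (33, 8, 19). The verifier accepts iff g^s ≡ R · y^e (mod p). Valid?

g^s mod p:
43^19 mod 61 = 55
R · y^e mod p:
21^8 mod 61 = 47
33·47 = 1551 ≡ 26 (mod 61)
55 ≠ 26; the check fails.

no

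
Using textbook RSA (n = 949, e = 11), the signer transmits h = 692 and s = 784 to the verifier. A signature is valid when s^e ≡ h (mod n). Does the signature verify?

s^2 ≡ 784^2 = 614656 ≡ 653
s^4 ≡ 653^2 = 426409 ≡ 308
s^8 ≡ 308^2 = 94864 ≡ 913
11 = 8 + 2 + 1, so s^11 ≡ 913·653·784 ≡ 257 (mod 949)
257 ≠ 692, so verification fails.

does not verify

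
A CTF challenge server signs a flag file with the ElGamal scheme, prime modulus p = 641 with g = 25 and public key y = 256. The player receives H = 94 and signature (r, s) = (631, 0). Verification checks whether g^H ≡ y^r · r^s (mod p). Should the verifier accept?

Left side g^H mod p:
25^94 mod 641 = 40
Right side y^r · r^s mod p:
256^631 mod 641 = 318
631^0 mod 641 = 1
318·1 = 318 ≡ 318 (mod 641)
40 ≠ 318, so verification fails.

reject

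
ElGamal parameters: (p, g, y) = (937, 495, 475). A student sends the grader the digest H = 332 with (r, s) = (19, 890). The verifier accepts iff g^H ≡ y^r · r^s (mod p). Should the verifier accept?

accept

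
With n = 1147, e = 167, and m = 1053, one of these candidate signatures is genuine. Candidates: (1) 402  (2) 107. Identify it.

1

Candidate 1: Squares mod 1147: 402^1≡402, 402^2≡1024, 402^4≡218, 402^8≡497, 402^16≡404, 402^32≡342, 402^64≡1117, 402^128≡900; 167 = 128 + 32 + 4 + 2 + 1, so 402^167 ≡ 900·342·218·1024·402 ≡ 1053 (mod 1147)
  → matches m = 1053
Candidate 2: Squares mod 1147: 107^1≡107, 107^2≡1126, 107^4≡441, 107^8≡638, 107^16≡1006, 107^32≡382, 107^64≡255, 107^128≡793; 167 = 128 + 32 + 4 + 2 + 1, so 107^167 ≡ 793·382·441·1126·107 ≡ 382 (mod 1147)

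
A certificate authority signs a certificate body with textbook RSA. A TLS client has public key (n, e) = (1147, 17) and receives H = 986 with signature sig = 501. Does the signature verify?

sig^2 ≡ 501^2 = 251001 ≡ 955
sig^4 ≡ 955^2 = 912025 ≡ 160
sig^8 ≡ 160^2 = 25600 ≡ 366
sig^16 ≡ 366^2 = 133956 ≡ 904
17 = 16 + 1, so sig^17 ≡ 904·501 ≡ 986 (mod 1147)
Since 986 equals the digest 986, verification succeeds.

verifies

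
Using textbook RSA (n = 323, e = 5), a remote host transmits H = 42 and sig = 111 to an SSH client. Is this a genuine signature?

sig^2 ≡ 111^2 = 12321 ≡ 47
sig^4 ≡ 47^2 = 2209 ≡ 271
5 = 4 + 1, so sig^5 ≡ 271·111 ≡ 42 (mod 323)
42 = H, so the signature checks out.

genuine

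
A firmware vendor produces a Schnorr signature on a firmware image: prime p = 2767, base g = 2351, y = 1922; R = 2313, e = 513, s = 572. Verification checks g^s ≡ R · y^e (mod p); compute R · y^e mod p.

583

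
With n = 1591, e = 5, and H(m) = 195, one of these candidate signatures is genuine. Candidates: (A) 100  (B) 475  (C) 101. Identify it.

Candidate A: Squares mod 1591: 100^1≡100, 100^2≡454, 100^4≡877; 5 = 4 + 1, so 100^5 ≡ 877·100 ≡ 195 (mod 1591)
  → matches H(m) = 195
Candidate B: Squares mod 1591: 475^1≡475, 475^2≡1294, 475^4≡704; 5 = 4 + 1, so 475^5 ≡ 704·475 ≡ 290 (mod 1591)
Candidate C: Squares mod 1591: 101^1≡101, 101^2≡655, 101^4≡1046; 5 = 4 + 1, so 101^5 ≡ 1046·101 ≡ 640 (mod 1591)

A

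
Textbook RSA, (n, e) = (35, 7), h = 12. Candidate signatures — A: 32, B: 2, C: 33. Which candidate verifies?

Candidate A: Squares mod 35: 32^1≡32, 32^2≡9, 32^4≡11; 7 = 4 + 2 + 1, so 32^7 ≡ 11·9·32 ≡ 18 (mod 35)
Candidate B: Squares mod 35: 2^1≡2, 2^2≡4, 2^4≡16; 7 = 4 + 2 + 1, so 2^7 ≡ 16·4·2 ≡ 23 (mod 35)
Candidate C: Squares mod 35: 33^1≡33, 33^2≡4, 33^4≡16; 7 = 4 + 2 + 1, so 33^7 ≡ 16·4·33 ≡ 12 (mod 35)
  → matches h = 12

C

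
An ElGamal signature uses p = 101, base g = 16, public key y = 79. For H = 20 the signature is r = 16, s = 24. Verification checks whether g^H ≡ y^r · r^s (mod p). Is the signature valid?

Left side g^H mod p:
Squares mod 101: 16^1≡16, 16^2≡54, 16^4≡88, 16^8≡68, 16^16≡79
20 = 16 + 4, so 16^20 ≡ 79·88 ≡ 84 (mod 101)
Right side y^r · r^s mod p:
Squares mod 101: 79^1≡79, 79^2≡80, 79^4≡37, 79^8≡56, 79^16≡5
79^16 ≡ 5 (mod 101)
Squares mod 101: 16^1≡16, 16^2≡54, 16^4≡88, 16^8≡68, 16^16≡79
24 = 16 + 8, so 16^24 ≡ 79·68 ≡ 19 (mod 101)
5·19 = 95 ≡ 95 (mod 101)
84 ≠ 95, so verification fails.

invalid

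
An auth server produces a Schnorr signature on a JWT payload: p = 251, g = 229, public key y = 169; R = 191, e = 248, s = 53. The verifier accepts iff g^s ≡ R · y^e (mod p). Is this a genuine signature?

genuine

g^s mod p:
229^2 = 52441 ≡ 233
229^4 ≡ 233^2 = 54289 ≡ 73
229^8 ≡ 73^2 = 5329 ≡ 58
229^16 ≡ 58^2 = 3364 ≡ 101
229^32 ≡ 101^2 = 10201 ≡ 161
53 = 32 + 16 + 4 + 1, so 229^53 ≡ 161·101·73·229 ≡ 129 (mod 251)
R · y^e mod p:
169^2 = 28561 ≡ 198
169^4 ≡ 198^2 = 39204 ≡ 48
169^8 ≡ 48^2 = 2304 ≡ 45
169^16 ≡ 45^2 = 2025 ≡ 17
169^32 ≡ 17^2 = 289 ≡ 38
169^64 ≡ 38^2 = 1444 ≡ 189
169^128 ≡ 189^2 = 35721 ≡ 79
248 = 128 + 64 + 32 + 16 + 8, so 169^248 ≡ 79·189·38·17·45 ≡ 161 (mod 251)
191·161 = 30751 ≡ 129 (mod 251)
129 ≡ 129 (mod 251); signature holds.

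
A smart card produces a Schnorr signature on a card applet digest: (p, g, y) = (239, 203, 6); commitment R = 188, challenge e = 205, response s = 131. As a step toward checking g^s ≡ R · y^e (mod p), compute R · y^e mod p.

6^2 = 36
6^4 ≡ 36^2 = 1296 ≡ 101
6^8 ≡ 101^2 = 10201 ≡ 163
6^16 ≡ 163^2 = 26569 ≡ 40
6^32 ≡ 40^2 = 1600 ≡ 166
6^64 ≡ 166^2 = 27556 ≡ 71
6^128 ≡ 71^2 = 5041 ≡ 22
205 = 128 + 64 + 8 + 4 + 1, so 6^205 ≡ 22·71·163·101·6 ≡ 6 (mod 239)
R · y^e ≡ 188·6 = 1128 ≡ 172 (mod 239)

172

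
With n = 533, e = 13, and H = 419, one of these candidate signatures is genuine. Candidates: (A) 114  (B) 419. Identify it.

B

Candidate A: Squares mod 533: 114^1≡114, 114^2≡204, 114^4≡42, 114^8≡165; 13 = 8 + 4 + 1, so 114^13 ≡ 165·42·114 ≡ 114 (mod 533)
Candidate B: Squares mod 533: 419^1≡419, 419^2≡204, 419^4≡42, 419^8≡165; 13 = 8 + 4 + 1, so 419^13 ≡ 165·42·419 ≡ 419 (mod 533)
  → matches H = 419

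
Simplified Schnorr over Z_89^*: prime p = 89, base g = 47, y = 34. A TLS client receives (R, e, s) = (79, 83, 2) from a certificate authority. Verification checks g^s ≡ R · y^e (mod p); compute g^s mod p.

73

47^2 mod 89 = 73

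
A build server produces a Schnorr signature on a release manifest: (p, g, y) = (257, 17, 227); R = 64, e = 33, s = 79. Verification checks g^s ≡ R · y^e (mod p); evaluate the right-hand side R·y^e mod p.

227^2 = 51529 ≡ 129
227^4 ≡ 129^2 = 16641 ≡ 193
227^8 ≡ 193^2 = 37249 ≡ 241
227^16 ≡ 241^2 = 58081 ≡ 256
227^32 ≡ 256^2 = 65536 ≡ 1
33 = 32 + 1, so 227^33 ≡ 1·227 ≡ 227 (mod 257)
R · y^e ≡ 64·227 = 14528 ≡ 136 (mod 257)

136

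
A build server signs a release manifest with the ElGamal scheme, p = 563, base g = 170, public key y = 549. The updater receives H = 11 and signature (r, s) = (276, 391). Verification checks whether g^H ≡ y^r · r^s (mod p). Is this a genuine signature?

Left side g^H mod p:
170^2 = 28900 ≡ 187
170^4 ≡ 187^2 = 34969 ≡ 63
170^8 ≡ 63^2 = 3969 ≡ 28
11 = 8 + 2 + 1, so 170^11 ≡ 28·187·170 ≡ 17 (mod 563)
Right side y^r · r^s mod p:
549^2 = 301401 ≡ 196
549^4 ≡ 196^2 = 38416 ≡ 132
549^8 ≡ 132^2 = 17424 ≡ 534
549^16 ≡ 534^2 = 285156 ≡ 278
549^32 ≡ 278^2 = 77284 ≡ 153
549^64 ≡ 153^2 = 23409 ≡ 326
549^128 ≡ 326^2 = 106276 ≡ 432
549^256 ≡ 432^2 = 186624 ≡ 271
276 = 256 + 16 + 4, so 549^276 ≡ 271·278·132 ≡ 347 (mod 563)
276^2 = 76176 ≡ 171
276^4 ≡ 171^2 = 29241 ≡ 528
276^8 ≡ 528^2 = 278784 ≡ 99
276^16 ≡ 99^2 = 9801 ≡ 230
276^32 ≡ 230^2 = 52900 ≡ 541
276^64 ≡ 541^2 = 292681 ≡ 484
276^128 ≡ 484^2 = 234256 ≡ 48
276^256 ≡ 48^2 = 2304 ≡ 52
391 = 256 + 128 + 4 + 2 + 1, so 276^391 ≡ 52·48·528·171·276 ≡ 112 (mod 563)
347·112 = 38864 ≡ 17 (mod 563)
17 ≡ 17 (mod 563), so the signature is genuine.

genuine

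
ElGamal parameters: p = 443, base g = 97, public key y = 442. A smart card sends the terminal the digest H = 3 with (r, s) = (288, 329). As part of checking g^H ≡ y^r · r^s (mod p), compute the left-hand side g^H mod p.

93

97^2 = 9409 ≡ 106
3 = 2 + 1, so 97^3 ≡ 106·97 ≡ 93 (mod 443)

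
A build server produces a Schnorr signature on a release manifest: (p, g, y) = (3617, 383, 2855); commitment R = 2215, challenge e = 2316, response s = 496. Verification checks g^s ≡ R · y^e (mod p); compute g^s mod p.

2767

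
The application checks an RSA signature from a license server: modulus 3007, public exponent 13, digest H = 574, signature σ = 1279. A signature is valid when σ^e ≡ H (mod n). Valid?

yes

σ^2 ≡ 1279^2 = 1635841 ≡ 33
σ^4 ≡ 33^2 = 1089
σ^8 ≡ 1089^2 = 1185921 ≡ 1163
13 = 8 + 4 + 1, so σ^13 ≡ 1163·1089·1279 ≡ 574 (mod 3007)
σ^13 mod 3007 = 574 matches H.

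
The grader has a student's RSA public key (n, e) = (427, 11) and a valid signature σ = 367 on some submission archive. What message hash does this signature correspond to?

σ^2 ≡ 367^2 = 134689 ≡ 184
σ^4 ≡ 184^2 = 33856 ≡ 123
σ^8 ≡ 123^2 = 15129 ≡ 184
11 = 8 + 2 + 1, so σ^11 ≡ 184·184·367 ≡ 306 (mod 427)

306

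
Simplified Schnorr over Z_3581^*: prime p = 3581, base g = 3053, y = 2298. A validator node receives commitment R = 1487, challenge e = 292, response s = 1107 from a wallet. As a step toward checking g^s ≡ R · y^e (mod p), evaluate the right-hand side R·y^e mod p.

1926

2298^2 = 5280804 ≡ 2410
2298^4 ≡ 2410^2 = 5808100 ≡ 3299
2298^8 ≡ 3299^2 = 10883401 ≡ 742
2298^16 ≡ 742^2 = 550564 ≡ 2671
2298^32 ≡ 2671^2 = 7134241 ≡ 889
2298^64 ≡ 889^2 = 790321 ≡ 2501
2298^128 ≡ 2501^2 = 6255001 ≡ 2575
2298^256 ≡ 2575^2 = 6630625 ≡ 2194
292 = 256 + 32 + 4, so 2298^292 ≡ 2194·889·3299 ≡ 3026 (mod 3581)
R · y^e ≡ 1487·3026 = 4499662 ≡ 1926 (mod 3581)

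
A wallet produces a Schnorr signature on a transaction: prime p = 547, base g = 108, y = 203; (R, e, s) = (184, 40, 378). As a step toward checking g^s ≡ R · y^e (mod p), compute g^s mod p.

108^2 = 11664 ≡ 177
108^4 ≡ 177^2 = 31329 ≡ 150
108^8 ≡ 150^2 = 22500 ≡ 73
108^16 ≡ 73^2 = 5329 ≡ 406
108^32 ≡ 406^2 = 164836 ≡ 189
108^64 ≡ 189^2 = 35721 ≡ 166
108^128 ≡ 166^2 = 27556 ≡ 206
108^256 ≡ 206^2 = 42436 ≡ 317
378 = 256 + 64 + 32 + 16 + 8 + 2, so 108^378 ≡ 317·166·189·406·73·177 ≡ 237 (mod 547)

237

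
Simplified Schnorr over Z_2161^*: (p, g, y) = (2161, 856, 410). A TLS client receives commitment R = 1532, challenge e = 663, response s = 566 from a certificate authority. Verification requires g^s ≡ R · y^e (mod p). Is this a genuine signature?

g^s mod p:
Squares mod 2161: 856^1≡856, 856^2≡157, 856^4≡878, 856^8≡1568, 856^16≡1567, 856^32≡593, 856^64≡1567, 856^128≡593, 856^256≡1567, 856^512≡593
566 = 512 + 32 + 16 + 4 + 2, so 856^566 ≡ 593·593·1567·878·157 ≡ 692 (mod 2161)
R · y^e mod p:
Squares mod 2161: 410^1≡410, 410^2≡1703, 410^4≡147, 410^8≡2160, 410^16≡1, 410^32≡1, 410^64≡1, 410^128≡1, 410^256≡1, 410^512≡1
663 = 512 + 128 + 16 + 4 + 2 + 1, so 410^663 ≡ 1·1·1·147·1703·410 ≡ 954 (mod 2161)
1532·954 = 1461528 ≡ 692 (mod 2161)
692 ≡ 692 (mod 2161); signature holds.

genuine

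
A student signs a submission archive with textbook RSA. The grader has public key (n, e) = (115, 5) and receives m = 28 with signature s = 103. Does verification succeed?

passes

s^5 mod 115 = 28
s^5 mod 115 = 28 matches m.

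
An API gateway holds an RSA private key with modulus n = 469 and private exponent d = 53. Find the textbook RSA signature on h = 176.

204

h^2 ≡ 176^2 = 30976 ≡ 22
h^4 ≡ 22^2 = 484 ≡ 15
h^8 ≡ 15^2 = 225
h^16 ≡ 225^2 = 50625 ≡ 442
h^32 ≡ 442^2 = 195364 ≡ 260
53 = 32 + 16 + 4 + 1, so h^53 ≡ 260·442·15·176 ≡ 204 (mod 469)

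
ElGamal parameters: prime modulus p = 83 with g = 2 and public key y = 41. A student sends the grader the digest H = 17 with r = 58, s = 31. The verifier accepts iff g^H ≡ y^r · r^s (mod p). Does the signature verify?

verifies

Left side g^H mod p:
Squares mod 83: 2^1≡2, 2^2≡4, 2^4≡16, 2^8≡7, 2^16≡49
17 = 16 + 1, so 2^17 ≡ 49·2 ≡ 15 (mod 83)
Right side y^r · r^s mod p:
Squares mod 83: 41^1≡41, 41^2≡21, 41^4≡26, 41^8≡12, 41^16≡61, 41^32≡69
58 = 32 + 16 + 8 + 2, so 41^58 ≡ 69·61·12·21 ≡ 11 (mod 83)
Squares mod 83: 58^1≡58, 58^2≡44, 58^4≡27, 58^8≡65, 58^16≡75
31 = 16 + 8 + 4 + 2 + 1, so 58^31 ≡ 75·65·27·44·58 ≡ 24 (mod 83)
11·24 = 264 ≡ 15 (mod 83)
15 ≡ 15 (mod 83), so the signature is genuine.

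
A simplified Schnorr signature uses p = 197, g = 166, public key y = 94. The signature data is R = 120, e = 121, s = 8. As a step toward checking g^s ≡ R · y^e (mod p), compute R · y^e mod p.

28

94^2 = 8836 ≡ 168
94^4 ≡ 168^2 = 28224 ≡ 53
94^8 ≡ 53^2 = 2809 ≡ 51
94^16 ≡ 51^2 = 2601 ≡ 40
94^32 ≡ 40^2 = 1600 ≡ 24
94^64 ≡ 24^2 = 576 ≡ 182
121 = 64 + 32 + 16 + 8 + 1, so 94^121 ≡ 182·24·40·51·94 ≡ 125 (mod 197)
R · y^e ≡ 120·125 = 15000 ≡ 28 (mod 197)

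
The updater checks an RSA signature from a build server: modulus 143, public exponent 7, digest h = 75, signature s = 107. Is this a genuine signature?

forged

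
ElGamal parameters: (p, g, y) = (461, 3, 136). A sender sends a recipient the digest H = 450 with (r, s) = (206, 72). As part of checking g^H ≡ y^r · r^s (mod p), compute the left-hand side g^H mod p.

3^2 = 9
3^4 ≡ 9^2 = 81
3^8 ≡ 81^2 = 6561 ≡ 107
3^16 ≡ 107^2 = 11449 ≡ 385
3^32 ≡ 385^2 = 148225 ≡ 244
3^64 ≡ 244^2 = 59536 ≡ 67
3^128 ≡ 67^2 = 4489 ≡ 340
3^256 ≡ 340^2 = 115600 ≡ 350
450 = 256 + 128 + 64 + 2, so 3^450 ≡ 350·340·67·9 ≡ 45 (mod 461)

45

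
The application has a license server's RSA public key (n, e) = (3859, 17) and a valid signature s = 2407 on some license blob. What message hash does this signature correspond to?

s^2 ≡ 2407^2 = 5793649 ≡ 1290
s^4 ≡ 1290^2 = 1664100 ≡ 871
s^8 ≡ 871^2 = 758641 ≡ 2277
s^16 ≡ 2277^2 = 5184729 ≡ 2092
17 = 16 + 1, so s^17 ≡ 2092·2407 ≡ 3308 (mod 3859)

3308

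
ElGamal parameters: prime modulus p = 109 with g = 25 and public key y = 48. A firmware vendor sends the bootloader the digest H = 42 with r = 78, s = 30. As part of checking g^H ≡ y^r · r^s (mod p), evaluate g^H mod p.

25^2 = 625 ≡ 80
25^4 ≡ 80^2 = 6400 ≡ 78
25^8 ≡ 78^2 = 6084 ≡ 89
25^16 ≡ 89^2 = 7921 ≡ 73
25^32 ≡ 73^2 = 5329 ≡ 97
42 = 32 + 8 + 2, so 25^42 ≡ 97·89·80 ≡ 16 (mod 109)

16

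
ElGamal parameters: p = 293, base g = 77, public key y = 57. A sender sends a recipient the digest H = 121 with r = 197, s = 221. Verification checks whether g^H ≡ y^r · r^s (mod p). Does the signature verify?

verifies

Left side g^H mod p:
77^121 mod 293 = 57
Right side y^r · r^s mod p:
57^197 mod 293 = 126
197^221 mod 293 = 133
126·133 = 16758 ≡ 57 (mod 293)
57 ≡ 57 (mod 293), so the signature is genuine.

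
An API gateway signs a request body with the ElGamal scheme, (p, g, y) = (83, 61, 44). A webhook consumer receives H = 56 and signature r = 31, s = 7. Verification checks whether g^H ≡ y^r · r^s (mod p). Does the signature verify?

Left side g^H mod p:
61^2 = 3721 ≡ 69
61^4 ≡ 69^2 = 4761 ≡ 30
61^8 ≡ 30^2 = 900 ≡ 70
61^16 ≡ 70^2 = 4900 ≡ 3
61^32 ≡ 3^2 = 9
56 = 32 + 16 + 8, so 61^56 ≡ 9·3·70 ≡ 64 (mod 83)
Right side y^r · r^s mod p:
44^2 = 1936 ≡ 27
44^4 ≡ 27^2 = 729 ≡ 65
44^8 ≡ 65^2 = 4225 ≡ 75
44^16 ≡ 75^2 = 5625 ≡ 64
31 = 16 + 8 + 4 + 2 + 1, so 44^31 ≡ 64·75·65·27·44 ≡ 78 (mod 83)
31^2 = 961 ≡ 48
31^4 ≡ 48^2 = 2304 ≡ 63
7 = 4 + 2 + 1, so 31^7 ≡ 63·48·31 ≡ 37 (mod 83)
78·37 = 2886 ≡ 64 (mod 83)
64 ≡ 64 (mod 83), so the signature is genuine.

verifies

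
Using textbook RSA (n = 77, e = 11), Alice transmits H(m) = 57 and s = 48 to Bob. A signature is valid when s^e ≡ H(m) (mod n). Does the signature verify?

s^2 ≡ 48^2 = 2304 ≡ 71
s^4 ≡ 71^2 = 5041 ≡ 36
s^8 ≡ 36^2 = 1296 ≡ 64
11 = 8 + 2 + 1, so s^11 ≡ 64·71·48 ≡ 48 (mod 77)
48 ≠ 57, so verification fails.

does not verify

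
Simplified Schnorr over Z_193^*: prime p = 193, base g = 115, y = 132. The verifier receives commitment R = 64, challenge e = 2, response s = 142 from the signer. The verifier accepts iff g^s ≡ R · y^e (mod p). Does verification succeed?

passes

g^s mod p:
115^2 = 13225 ≡ 101
115^4 ≡ 101^2 = 10201 ≡ 165
115^8 ≡ 165^2 = 27225 ≡ 12
115^16 ≡ 12^2 = 144
115^32 ≡ 144^2 = 20736 ≡ 85
115^64 ≡ 85^2 = 7225 ≡ 84
115^128 ≡ 84^2 = 7056 ≡ 108
142 = 128 + 8 + 4 + 2, so 115^142 ≡ 108·12·165·101 ≡ 175 (mod 193)
R · y^e mod p:
132^2 = 17424 ≡ 54
64·54 = 3456 ≡ 175 (mod 193)
175 ≡ 175 (mod 193); signature holds.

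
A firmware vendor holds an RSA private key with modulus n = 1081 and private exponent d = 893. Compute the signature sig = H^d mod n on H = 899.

947

H^2 ≡ 899^2 = 808201 ≡ 694
H^4 ≡ 694^2 = 481636 ≡ 591
H^8 ≡ 591^2 = 349281 ≡ 118
H^16 ≡ 118^2 = 13924 ≡ 952
H^32 ≡ 952^2 = 906304 ≡ 426
H^64 ≡ 426^2 = 181476 ≡ 949
H^128 ≡ 949^2 = 900601 ≡ 128
H^256 ≡ 128^2 = 16384 ≡ 169
H^512 ≡ 169^2 = 28561 ≡ 455
893 = 512 + 256 + 64 + 32 + 16 + 8 + 4 + 1, so H^893 ≡ 455·169·949·426·952·118·591·899 ≡ 947 (mod 1081)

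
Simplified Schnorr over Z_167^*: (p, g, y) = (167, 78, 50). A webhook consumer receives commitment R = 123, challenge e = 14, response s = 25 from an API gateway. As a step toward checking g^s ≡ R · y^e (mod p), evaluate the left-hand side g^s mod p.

78^2 = 6084 ≡ 72
78^4 ≡ 72^2 = 5184 ≡ 7
78^8 ≡ 7^2 = 49
78^16 ≡ 49^2 = 2401 ≡ 63
25 = 16 + 8 + 1, so 78^25 ≡ 63·49·78 ≡ 139 (mod 167)

139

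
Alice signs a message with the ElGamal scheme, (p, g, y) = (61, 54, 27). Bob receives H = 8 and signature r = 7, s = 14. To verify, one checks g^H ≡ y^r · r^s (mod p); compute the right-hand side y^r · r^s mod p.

27^7 mod 61 = 3
7^14 mod 61 = 19
y^r · r^s ≡ 3·19 = 57 ≡ 57 (mod 61)

57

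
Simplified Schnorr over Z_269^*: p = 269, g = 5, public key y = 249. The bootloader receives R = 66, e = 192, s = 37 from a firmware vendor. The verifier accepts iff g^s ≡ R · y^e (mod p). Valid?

g^s mod p:
5^37 mod 269 = 121
R · y^e mod p:
249^192 mod 269 = 226
66·226 = 14916 ≡ 121 (mod 269)
121 ≡ 121 (mod 269); signature holds.

yes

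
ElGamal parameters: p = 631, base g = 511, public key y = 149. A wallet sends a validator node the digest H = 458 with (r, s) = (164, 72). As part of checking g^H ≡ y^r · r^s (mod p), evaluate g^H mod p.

511^458 mod 631 = 285

285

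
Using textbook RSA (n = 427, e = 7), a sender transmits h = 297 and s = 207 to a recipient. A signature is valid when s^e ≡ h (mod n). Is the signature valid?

invalid

s^2 ≡ 207^2 = 42849 ≡ 149
s^4 ≡ 149^2 = 22201 ≡ 424
7 = 4 + 2 + 1, so s^7 ≡ 424·149·207 ≡ 130 (mod 427)
130 ≠ 297, so verification fails.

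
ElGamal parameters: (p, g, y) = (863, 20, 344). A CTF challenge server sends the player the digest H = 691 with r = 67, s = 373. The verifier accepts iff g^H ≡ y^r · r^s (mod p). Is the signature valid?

Left side g^H mod p:
Squares mod 863: 20^1≡20, 20^2≡400, 20^4≡345, 20^8≡794, 20^16≡446, 20^32≡426, 20^64≡246, 20^128≡106, 20^256≡17, 20^512≡289
691 = 512 + 128 + 32 + 16 + 2 + 1, so 20^691 ≡ 289·106·426·446·400·20 ≡ 176 (mod 863)
Right side y^r · r^s mod p:
Squares mod 863: 344^1≡344, 344^2≡105, 344^4≡669, 344^8≡527, 344^16≡706, 344^32≡485, 344^64≡489
67 = 64 + 2 + 1, so 344^67 ≡ 489·105·344 ≡ 522 (mod 863)
Squares mod 863: 67^1≡67, 67^2≡174, 67^4≡71, 67^8≡726, 67^16≡646, 67^32≡487, 67^64≡707, 67^128≡172, 67^256≡242
373 = 256 + 64 + 32 + 16 + 4 + 1, so 67^373 ≡ 242·707·487·646·71·67 ≡ 46 (mod 863)
522·46 = 24012 ≡ 711 (mod 863)
176 ≠ 711, so verification fails.

invalid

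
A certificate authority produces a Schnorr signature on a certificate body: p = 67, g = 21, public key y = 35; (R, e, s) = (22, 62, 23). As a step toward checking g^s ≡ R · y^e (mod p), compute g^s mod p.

6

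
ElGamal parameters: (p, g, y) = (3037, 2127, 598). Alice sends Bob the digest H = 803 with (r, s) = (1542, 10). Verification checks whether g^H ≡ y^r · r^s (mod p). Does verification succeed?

fails

Left side g^H mod p:
2127^803 mod 3037 = 1542
Right side y^r · r^s mod p:
598^1542 mod 3037 = 2108
1542^10 mod 3037 = 1189
2108·1189 = 2506412 ≡ 887 (mod 3037)
1542 ≠ 887, so verification fails.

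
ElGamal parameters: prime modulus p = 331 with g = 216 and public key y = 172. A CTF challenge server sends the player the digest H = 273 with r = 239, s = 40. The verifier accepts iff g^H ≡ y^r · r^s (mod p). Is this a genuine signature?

forged

Left side g^H mod p:
216^2 = 46656 ≡ 316
216^4 ≡ 316^2 = 99856 ≡ 225
216^8 ≡ 225^2 = 50625 ≡ 313
216^16 ≡ 313^2 = 97969 ≡ 324
216^32 ≡ 324^2 = 104976 ≡ 49
216^64 ≡ 49^2 = 2401 ≡ 84
216^128 ≡ 84^2 = 7056 ≡ 105
216^256 ≡ 105^2 = 11025 ≡ 102
273 = 256 + 16 + 1, so 216^273 ≡ 102·324·216 ≡ 22 (mod 331)
Right side y^r · r^s mod p:
172^2 = 29584 ≡ 125
172^4 ≡ 125^2 = 15625 ≡ 68
172^8 ≡ 68^2 = 4624 ≡ 321
172^16 ≡ 321^2 = 103041 ≡ 100
172^32 ≡ 100^2 = 10000 ≡ 70
172^64 ≡ 70^2 = 4900 ≡ 266
172^128 ≡ 266^2 = 70756 ≡ 253
239 = 128 + 64 + 32 + 8 + 4 + 2 + 1, so 172^239 ≡ 253·266·70·321·68·125·172 ≡ 155 (mod 331)
239^2 = 57121 ≡ 189
239^4 ≡ 189^2 = 35721 ≡ 304
239^8 ≡ 304^2 = 92416 ≡ 67
239^16 ≡ 67^2 = 4489 ≡ 186
239^32 ≡ 186^2 = 34596 ≡ 172
40 = 32 + 8, so 239^40 ≡ 172·67 ≡ 270 (mod 331)
155·270 = 41850 ≡ 144 (mod 331)
22 ≠ 144, so verification fails.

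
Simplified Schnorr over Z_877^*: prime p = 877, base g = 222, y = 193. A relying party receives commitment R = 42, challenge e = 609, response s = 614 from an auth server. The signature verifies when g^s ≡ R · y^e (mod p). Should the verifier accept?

g^s mod p:
Squares mod 877: 222^1≡222, 222^2≡172, 222^4≡643, 222^8≡382, 222^16≡342, 222^32≡323, 222^64≡843, 222^128≡279, 222^256≡665, 222^512≡217
614 = 512 + 64 + 32 + 4 + 2, so 222^614 ≡ 217·843·323·643·172 ≡ 397 (mod 877)
R · y^e mod p:
Squares mod 877: 193^1≡193, 193^2≡415, 193^4≡333, 193^8≡387, 193^16≡679, 193^32≡616, 193^64≡592, 193^128≡541, 193^256≡640, 193^512≡41
609 = 512 + 64 + 32 + 1, so 193^609 ≡ 41·592·616·193 ≡ 308 (mod 877)
42·308 = 12936 ≡ 658 (mod 877)
397 ≠ 658; the check fails.

reject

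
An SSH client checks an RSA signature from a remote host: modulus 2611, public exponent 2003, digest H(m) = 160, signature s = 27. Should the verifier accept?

accept

s^2003 mod 2611 = 160
Since 160 equals the digest 160, verification succeeds.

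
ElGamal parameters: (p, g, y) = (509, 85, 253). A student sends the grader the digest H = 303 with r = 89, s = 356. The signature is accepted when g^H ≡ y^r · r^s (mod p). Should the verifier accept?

Left side g^H mod p:
Squares mod 509: 85^1≡85, 85^2≡99, 85^4≡130, 85^8≡103, 85^16≡429, 85^32≡292, 85^64≡261, 85^128≡424, 85^256≡99
303 = 256 + 32 + 8 + 4 + 2 + 1, so 85^303 ≡ 99·292·103·130·99·85 ≡ 9 (mod 509)
Right side y^r · r^s mod p:
Squares mod 509: 253^1≡253, 253^2≡384, 253^4≡355, 253^8≡302, 253^16≡93, 253^32≡505, 253^64≡16
89 = 64 + 16 + 8 + 1, so 253^89 ≡ 16·93·302·253 ≡ 361 (mod 509)
Squares mod 509: 89^1≡89, 89^2≡286, 89^4≡356, 89^8≡504, 89^16≡25, 89^32≡116, 89^64≡222, 89^128≡420, 89^256≡286
356 = 256 + 64 + 32 + 4, so 89^356 ≡ 286·222·116·356 ≡ 251 (mod 509)
361·251 = 90611 ≡ 9 (mod 509)
9 ≡ 9 (mod 509), so the signature is genuine.

accept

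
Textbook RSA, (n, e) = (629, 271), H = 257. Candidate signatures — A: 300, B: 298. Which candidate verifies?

B

Candidate A: 300^271 mod 629 = 337
Candidate B: 298^271 mod 629 = 257
  → matches H = 257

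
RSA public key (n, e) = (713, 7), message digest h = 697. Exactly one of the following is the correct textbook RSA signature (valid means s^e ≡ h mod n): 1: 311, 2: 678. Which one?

2

Candidate 1: 311^2 = 96721 ≡ 466; 311^4 ≡ 466^2 = 217156 ≡ 404; 7 = 4 + 2 + 1, so 311^7 ≡ 404·466·311 ≡ 683 (mod 713)
Candidate 2: 678^2 = 459684 ≡ 512; 678^4 ≡ 512^2 = 262144 ≡ 473; 7 = 4 + 2 + 1, so 678^7 ≡ 473·512·678 ≡ 697 (mod 713)
  → matches h = 697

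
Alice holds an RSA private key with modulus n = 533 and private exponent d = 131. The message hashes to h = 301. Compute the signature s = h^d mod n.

Squares mod 533: h^1≡301, h^2≡524, h^4≡81, h^8≡165, h^16≡42, h^32≡165, h^64≡42, h^128≡165
131 = 128 + 2 + 1, so h^131 ≡ 165·524·301 ≡ 202 (mod 533)

202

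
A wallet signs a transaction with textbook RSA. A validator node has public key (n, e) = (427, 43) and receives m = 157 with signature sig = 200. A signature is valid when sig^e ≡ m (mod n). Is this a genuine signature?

forged

sig^2 ≡ 200^2 = 40000 ≡ 289
sig^4 ≡ 289^2 = 83521 ≡ 256
sig^8 ≡ 256^2 = 65536 ≡ 205
sig^16 ≡ 205^2 = 42025 ≡ 179
sig^32 ≡ 179^2 = 32041 ≡ 16
43 = 32 + 8 + 2 + 1, so sig^43 ≡ 16·205·289·200 ≡ 270 (mod 427)
sig^43 mod 427 = 270, but m = 157.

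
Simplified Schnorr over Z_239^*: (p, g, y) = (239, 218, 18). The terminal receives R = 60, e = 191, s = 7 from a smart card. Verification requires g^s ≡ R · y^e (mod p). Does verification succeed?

fails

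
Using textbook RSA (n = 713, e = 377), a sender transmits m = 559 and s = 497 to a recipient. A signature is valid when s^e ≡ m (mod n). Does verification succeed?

s^2 ≡ 497^2 = 247009 ≡ 311
s^4 ≡ 311^2 = 96721 ≡ 466
s^8 ≡ 466^2 = 217156 ≡ 404
s^16 ≡ 404^2 = 163216 ≡ 652
s^32 ≡ 652^2 = 425104 ≡ 156
s^64 ≡ 156^2 = 24336 ≡ 94
s^128 ≡ 94^2 = 8836 ≡ 280
s^256 ≡ 280^2 = 78400 ≡ 683
377 = 256 + 64 + 32 + 16 + 8 + 1, so s^377 ≡ 683·94·156·652·404·497 ≡ 559 (mod 713)
s^377 mod 713 = 559 matches m.

passes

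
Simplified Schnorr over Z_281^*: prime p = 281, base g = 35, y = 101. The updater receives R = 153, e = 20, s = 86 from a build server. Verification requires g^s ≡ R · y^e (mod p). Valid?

no

g^s mod p:
Squares mod 281: 35^1≡35, 35^2≡101, 35^4≡85, 35^8≡200, 35^16≡98, 35^32≡50, 35^64≡252
86 = 64 + 16 + 4 + 2, so 35^86 ≡ 252·98·85·101 ≡ 98 (mod 281)
R · y^e mod p:
Squares mod 281: 101^1≡101, 101^2≡85, 101^4≡200, 101^8≡98, 101^16≡50
20 = 16 + 4, so 101^20 ≡ 50·200 ≡ 165 (mod 281)
153·165 = 25245 ≡ 236 (mod 281)
98 ≠ 236; the check fails.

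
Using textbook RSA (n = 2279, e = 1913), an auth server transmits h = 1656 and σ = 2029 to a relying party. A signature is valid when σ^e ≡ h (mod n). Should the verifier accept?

σ^1913 mod 2279 = 1656
1656 = h, so the signature checks out.

accept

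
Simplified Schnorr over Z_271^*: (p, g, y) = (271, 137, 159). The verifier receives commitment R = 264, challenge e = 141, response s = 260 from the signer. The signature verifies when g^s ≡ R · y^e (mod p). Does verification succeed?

passes

g^s mod p:
137^260 mod 271 = 217
R · y^e mod p:
159^141 mod 271 = 240
264·240 = 63360 ≡ 217 (mod 271)
217 ≡ 217 (mod 271); signature holds.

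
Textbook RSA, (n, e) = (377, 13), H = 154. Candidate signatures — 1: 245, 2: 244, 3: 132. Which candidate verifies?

Candidate 1: Squares mod 377: 245^1≡245, 245^2≡82, 245^4≡315, 245^8≡74; 13 = 8 + 4 + 1, so 245^13 ≡ 74·315·245 ≡ 154 (mod 377)
  → matches H = 154
Candidate 2: Squares mod 377: 244^1≡244, 244^2≡347, 244^4≡146, 244^8≡204; 13 = 8 + 4 + 1, so 244^13 ≡ 204·146·244 ≡ 244 (mod 377)
Candidate 3: Squares mod 377: 132^1≡132, 132^2≡82, 132^4≡315, 132^8≡74; 13 = 8 + 4 + 1, so 132^13 ≡ 74·315·132 ≡ 223 (mod 377)

1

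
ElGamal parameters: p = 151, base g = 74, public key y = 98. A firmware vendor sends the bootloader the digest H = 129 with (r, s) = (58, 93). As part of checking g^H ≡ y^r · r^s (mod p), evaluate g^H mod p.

74^2 = 5476 ≡ 40
74^4 ≡ 40^2 = 1600 ≡ 90
74^8 ≡ 90^2 = 8100 ≡ 97
74^16 ≡ 97^2 = 9409 ≡ 47
74^32 ≡ 47^2 = 2209 ≡ 95
74^64 ≡ 95^2 = 9025 ≡ 116
74^128 ≡ 116^2 = 13456 ≡ 17
129 = 128 + 1, so 74^129 ≡ 17·74 ≡ 50 (mod 151)

50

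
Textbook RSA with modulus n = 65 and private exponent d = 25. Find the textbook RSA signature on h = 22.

h^2 ≡ 22^2 = 484 ≡ 29
h^4 ≡ 29^2 = 841 ≡ 61
h^8 ≡ 61^2 = 3721 ≡ 16
h^16 ≡ 16^2 = 256 ≡ 61
25 = 16 + 8 + 1, so h^25 ≡ 61·16·22 ≡ 22 (mod 65)

22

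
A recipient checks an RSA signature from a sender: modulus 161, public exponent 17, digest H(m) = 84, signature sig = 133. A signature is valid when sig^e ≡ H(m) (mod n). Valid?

no

sig^2 ≡ 133^2 = 17689 ≡ 140
sig^4 ≡ 140^2 = 19600 ≡ 119
sig^8 ≡ 119^2 = 14161 ≡ 154
sig^16 ≡ 154^2 = 23716 ≡ 49
17 = 16 + 1, so sig^17 ≡ 49·133 ≡ 77 (mod 161)
The recovered value 77 does not match the digest 84.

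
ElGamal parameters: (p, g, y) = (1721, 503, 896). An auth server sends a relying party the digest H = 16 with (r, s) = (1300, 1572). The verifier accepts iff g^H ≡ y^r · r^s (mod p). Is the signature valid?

Left side g^H mod p:
503^2 = 253009 ≡ 22
503^4 ≡ 22^2 = 484
503^8 ≡ 484^2 = 234256 ≡ 200
503^16 ≡ 200^2 = 40000 ≡ 417
Right side y^r · r^s mod p:
896^2 = 802816 ≡ 830
896^4 ≡ 830^2 = 688900 ≡ 500
896^8 ≡ 500^2 = 250000 ≡ 455
896^16 ≡ 455^2 = 207025 ≡ 505
896^32 ≡ 505^2 = 255025 ≡ 317
896^64 ≡ 317^2 = 100489 ≡ 671
896^128 ≡ 671^2 = 450241 ≡ 1060
896^256 ≡ 1060^2 = 1123600 ≡ 1508
896^512 ≡ 1508^2 = 2274064 ≡ 623
896^1024 ≡ 623^2 = 388129 ≡ 904
1300 = 1024 + 256 + 16 + 4, so 896^1300 ≡ 904·1508·505·500 ≡ 697 (mod 1721)
1300^2 = 1690000 ≡ 1699
1300^4 ≡ 1699^2 = 2886601 ≡ 484
1300^8 ≡ 484^2 = 234256 ≡ 200
1300^16 ≡ 200^2 = 40000 ≡ 417
1300^32 ≡ 417^2 = 173889 ≡ 68
1300^64 ≡ 68^2 = 4624 ≡ 1182
1300^128 ≡ 1182^2 = 1397124 ≡ 1393
1300^256 ≡ 1393^2 = 1940449 ≡ 882
1300^512 ≡ 882^2 = 777924 ≡ 32
1300^1024 ≡ 32^2 = 1024
1572 = 1024 + 512 + 32 + 4, so 1300^1572 ≡ 1024·32·68·484 ≡ 929 (mod 1721)
697·929 = 647513 ≡ 417 (mod 1721)
417 ≡ 417 (mod 1721), so the signature is genuine.

valid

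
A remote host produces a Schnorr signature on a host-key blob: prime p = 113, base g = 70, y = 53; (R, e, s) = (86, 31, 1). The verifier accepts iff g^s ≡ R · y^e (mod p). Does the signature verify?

g^s mod p:
70^1 mod 113 = 70
R · y^e mod p:
Squares mod 113: 53^1≡53, 53^2≡97, 53^4≡30, 53^8≡109, 53^16≡16
31 = 16 + 8 + 4 + 2 + 1, so 53^31 ≡ 16·109·30·97·53 ≡ 56 (mod 113)
86·56 = 4816 ≡ 70 (mod 113)
70 ≡ 70 (mod 113); signature holds.

verifies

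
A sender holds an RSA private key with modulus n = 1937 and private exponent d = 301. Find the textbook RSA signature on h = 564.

70

Squares mod 1937: h^1≡564, h^2≡428, h^4≡1106, h^8≡989, h^16≡1873, h^32≡222, h^64≡859, h^128≡1821, h^256≡1834
301 = 256 + 32 + 8 + 4 + 1, so h^301 ≡ 1834·222·989·1106·564 ≡ 70 (mod 1937)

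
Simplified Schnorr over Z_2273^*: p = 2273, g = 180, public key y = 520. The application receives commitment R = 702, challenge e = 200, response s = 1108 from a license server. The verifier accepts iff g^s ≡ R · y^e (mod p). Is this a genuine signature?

g^s mod p:
Squares mod 2273: 180^1≡180, 180^2≡578, 180^4≡2226, 180^8≡2209, 180^16≡1823, 180^32≡203, 180^64≡295, 180^128≡651, 180^256≡1023, 180^512≡949, 180^1024≡493
1108 = 1024 + 64 + 16 + 4, so 180^1108 ≡ 493·295·1823·2226 ≡ 1635 (mod 2273)
R · y^e mod p:
Squares mod 2273: 520^1≡520, 520^2≡2186, 520^4≡750, 520^8≡1069, 520^16≡1715, 520^32≡2236, 520^64≡1369, 520^128≡1209
200 = 128 + 64 + 8, so 520^200 ≡ 1209·1369·1069 ≡ 692 (mod 2273)
702·692 = 485784 ≡ 1635 (mod 2273)
1635 ≡ 1635 (mod 2273); signature holds.

genuine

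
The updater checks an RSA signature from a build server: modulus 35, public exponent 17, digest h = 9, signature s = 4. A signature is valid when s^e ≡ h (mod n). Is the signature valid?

valid

s^2 ≡ 4^2 = 16
s^4 ≡ 16^2 = 256 ≡ 11
s^8 ≡ 11^2 = 121 ≡ 16
s^16 ≡ 16^2 = 256 ≡ 11
17 = 16 + 1, so s^17 ≡ 11·4 ≡ 9 (mod 35)
s^17 mod 35 = 9 matches h.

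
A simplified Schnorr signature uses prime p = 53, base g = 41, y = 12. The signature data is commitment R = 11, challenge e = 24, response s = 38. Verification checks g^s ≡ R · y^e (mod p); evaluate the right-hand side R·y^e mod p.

29

12^24 mod 53 = 46
R · y^e ≡ 11·46 = 506 ≡ 29 (mod 53)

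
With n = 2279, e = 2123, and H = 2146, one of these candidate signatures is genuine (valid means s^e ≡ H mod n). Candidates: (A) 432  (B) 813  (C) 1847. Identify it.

Candidate A: Squares mod 2279: 432^1≡432, 432^2≡2025, 432^4≡704, 432^8≡1073, 432^16≡434, 432^32≡1478, 432^64≡1202, 432^128≡2197, 432^256≡2166, 432^512≡1374, 432^1024≡864, 432^2048≡1263; 2123 = 2048 + 64 + 8 + 2 + 1, so 432^2123 ≡ 1263·1202·1073·2025·432 ≡ 2146 (mod 2279)
  → matches H = 2146
Candidate B: Squares mod 2279: 813^1≡813, 813^2≡59, 813^4≡1202, 813^8≡2197, 813^16≡2166, 813^32≡1374, 813^64≡864, 813^128≡1263, 813^256≡2148, 813^512≡1208, 813^1024≡704, 813^2048≡1073; 2123 = 2048 + 64 + 8 + 2 + 1, so 813^2123 ≡ 1073·864·2197·59·813 ≡ 285 (mod 2279)
Candidate C: Squares mod 2279: 1847^1≡1847, 1847^2≡2025, 1847^4≡704, 1847^8≡1073, 1847^16≡434, 1847^32≡1478, 1847^64≡1202, 1847^128≡2197, 1847^256≡2166, 1847^512≡1374, 1847^1024≡864, 1847^2048≡1263; 2123 = 2048 + 64 + 8 + 2 + 1, so 1847^2123 ≡ 1263·1202·1073·2025·1847 ≡ 133 (mod 2279)

A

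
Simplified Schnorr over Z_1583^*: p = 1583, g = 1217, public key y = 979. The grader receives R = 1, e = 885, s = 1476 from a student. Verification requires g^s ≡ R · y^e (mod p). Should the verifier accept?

reject

g^s mod p:
1217^2 = 1481089 ≡ 984
1217^4 ≡ 984^2 = 968256 ≡ 1043
1217^8 ≡ 1043^2 = 1087849 ≡ 328
1217^16 ≡ 328^2 = 107584 ≡ 1523
1217^32 ≡ 1523^2 = 2319529 ≡ 434
1217^64 ≡ 434^2 = 188356 ≡ 1562
1217^128 ≡ 1562^2 = 2439844 ≡ 441
1217^256 ≡ 441^2 = 194481 ≡ 1355
1217^512 ≡ 1355^2 = 1836025 ≡ 1328
1217^1024 ≡ 1328^2 = 1763584 ≡ 122
1476 = 1024 + 256 + 128 + 64 + 4, so 1217^1476 ≡ 122·1355·441·1562·1043 ≡ 122 (mod 1583)
R · y^e mod p:
979^2 = 958441 ≡ 726
979^4 ≡ 726^2 = 527076 ≡ 1520
979^8 ≡ 1520^2 = 2310400 ≡ 803
979^16 ≡ 803^2 = 644809 ≡ 528
979^32 ≡ 528^2 = 278784 ≡ 176
979^64 ≡ 176^2 = 30976 ≡ 899
979^128 ≡ 899^2 = 808201 ≡ 871
979^256 ≡ 871^2 = 758641 ≡ 384
979^512 ≡ 384^2 = 147456 ≡ 237
885 = 512 + 256 + 64 + 32 + 16 + 4 + 1, so 979^885 ≡ 237·384·899·176·528·1520·979 ≡ 1461 (mod 1583)
1·1461 = 1461 ≡ 1461 (mod 1583)
122 ≠ 1461; the check fails.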